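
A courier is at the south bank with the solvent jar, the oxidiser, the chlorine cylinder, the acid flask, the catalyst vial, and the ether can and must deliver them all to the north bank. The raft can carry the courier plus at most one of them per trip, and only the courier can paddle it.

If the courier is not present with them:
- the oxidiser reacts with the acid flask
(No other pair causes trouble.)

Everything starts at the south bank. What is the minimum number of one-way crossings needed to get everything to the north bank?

11

Counting alone: the courier can take at most 1 across per trip to the north bank, so moving all 6 needs at least 6 loaded trips out, with a return between consecutive ones — at least 11 crossings.
The plan below uses exactly 11 crossings, so it is optimal:
1. Courier goes to the north bank with the oxidiser.  [the south bank: the acid flask, the catalyst vial, the chlorine cylinder, the ether can, the solvent jar | the north bank: the oxidiser]
2. Courier goes back to the south bank alone.  [the south bank: the acid flask, the catalyst vial, the chlorine cylinder, the ether can, the solvent jar | the north bank: the oxidiser]
3. Courier goes to the north bank with the solvent jar.  [the south bank: the acid flask, the catalyst vial, the chlorine cylinder, the ether can | the north bank: the oxidiser, the solvent jar]
4. Courier goes back to the south bank alone.  [the south bank: the acid flask, the catalyst vial, the chlorine cylinder, the ether can | the north bank: the oxidiser, the solvent jar]
5. Courier goes to the north bank with the chlorine cylinder.  [the south bank: the acid flask, the catalyst vial, the ether can | the north bank: the chlorine cylinder, the oxidiser, the solvent jar]
6. Courier goes back to the south bank alone.  [the south bank: the acid flask, the catalyst vial, the ether can | the north bank: the chlorine cylinder, the oxidiser, the solvent jar]
7. Courier goes to the north bank with the catalyst vial.  [the south bank: the acid flask, the ether can | the north bank: the catalyst vial, the chlorine cylinder, the oxidiser, the solvent jar]
8. Courier goes back to the south bank alone.  [the south bank: the acid flask, the ether can | the north bank: the catalyst vial, the chlorine cylinder, the oxidiser, the solvent jar]
9. Courier goes to the north bank with the ether can.  [the south bank: the acid flask | the north bank: the catalyst vial, the chlorine cylinder, the ether can, the oxidiser, the solvent jar]
10. Courier goes back to the south bank alone.  [the south bank: the acid flask | the north bank: the catalyst vial, the chlorine cylinder, the ether can, the oxidiser, the solvent jar]
11. Courier goes to the north bank with the acid flask.  [the south bank: — | the north bank: the acid flask, the catalyst vial, the chlorine cylinder, the ether can, the oxidiser, the solvent jar]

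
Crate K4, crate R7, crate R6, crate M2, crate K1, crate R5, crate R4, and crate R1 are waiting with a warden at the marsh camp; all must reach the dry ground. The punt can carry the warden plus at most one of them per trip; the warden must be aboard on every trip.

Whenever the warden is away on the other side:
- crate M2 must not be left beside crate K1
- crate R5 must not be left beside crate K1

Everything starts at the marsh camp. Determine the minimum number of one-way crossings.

17

Counting alone: the warden can take at most 1 across per trip to the dry ground, so moving all 8 needs at least 8 loaded trips out, with a return between consecutive ones — at least 15 crossings.
The safety rule pushes this higher. Following every safe sequence of crossings, the most of the 8 that can be at the dry ground as the punt arrives there on crossing 15 is 7 — never all 8.
So no plan with fewer than 17 crossings exists, and this one achieves 17:
1. Warden goes to the dry ground with crate K1.
2. Warden goes back to the marsh camp alone.
3. Warden goes to the dry ground with crate K4.
4. Warden goes back to the marsh camp alone.
5. Warden goes to the dry ground with crate R7.
6. Warden goes back to the marsh camp alone.
7. Warden goes to the dry ground with crate R6.
8. Warden goes back to the marsh camp alone.
9. Warden goes to the dry ground with crate M2.
10. Warden goes back to the marsh camp with crate K1.
11. Warden goes to the dry ground with crate R5.
12. Warden goes back to the marsh camp alone.
13. Warden goes to the dry ground with crate R4.
14. Warden goes back to the marsh camp alone.
15. Warden goes to the dry ground with crate R1.
16. Warden goes back to the marsh camp alone.
17. Warden goes to the dry ground with crate K1.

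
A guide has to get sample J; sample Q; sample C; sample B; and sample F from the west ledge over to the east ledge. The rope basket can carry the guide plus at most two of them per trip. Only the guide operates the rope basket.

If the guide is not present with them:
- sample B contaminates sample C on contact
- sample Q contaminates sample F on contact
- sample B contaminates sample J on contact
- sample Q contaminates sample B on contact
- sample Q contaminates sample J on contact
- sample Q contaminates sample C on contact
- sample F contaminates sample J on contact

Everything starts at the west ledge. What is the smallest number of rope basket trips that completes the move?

impossible

Whatever the first load, the items left behind include a forbidden pair without the guide. No opening move is safe, so no plan exists.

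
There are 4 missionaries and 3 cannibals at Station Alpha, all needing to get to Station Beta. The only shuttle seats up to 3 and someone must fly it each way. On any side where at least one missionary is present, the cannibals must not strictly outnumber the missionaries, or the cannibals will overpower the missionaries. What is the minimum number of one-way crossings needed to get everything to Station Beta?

Counting alone: each trip to Station Beta takes at most 3 across and each return brings at least 1 back, so after t trips out (and t−1 returns) at most 3t − (t−1) of the 7 are across; that first reaches 7 at t = 3, so at least 5 crossings are needed.
The plan below uses exactly 5 crossings, so it is optimal:
1. 3 cannibals → Station Beta.  (Station Alpha: 4M 0C; Station Beta: 0M 3C)
2. 1 cannibal ← Station Alpha.  (Station Alpha: 4M 1C; Station Beta: 0M 2C)
3. 3 missionaries → Station Beta.  (Station Alpha: 1M 1C; Station Beta: 3M 2C)
4. 1 missionary ← Station Alpha.  (Station Alpha: 2M 1C; Station Beta: 2M 2C)
5. 2 missionaries and 1 cannibal → Station Beta.  (Station Alpha: 0M 0C; Station Beta: 4M 3C)

5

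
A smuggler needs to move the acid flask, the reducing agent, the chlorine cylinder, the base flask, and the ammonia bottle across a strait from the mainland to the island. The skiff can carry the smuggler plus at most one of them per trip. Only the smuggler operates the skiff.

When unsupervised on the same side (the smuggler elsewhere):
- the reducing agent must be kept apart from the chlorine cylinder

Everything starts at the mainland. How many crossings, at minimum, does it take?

9

Counting alone: the smuggler can take at most 1 across per trip to the island, so moving all 5 needs at least 5 loaded trips out, with a return between consecutive ones — at least 9 crossings.
The plan below uses exactly 9 crossings, so it is optimal:
1. Smuggler goes to the island with the reducing agent.
2. Smuggler goes back to the mainland alone.
3. Smuggler goes to the island with the acid flask.
4. Smuggler goes back to the mainland alone.
5. Smuggler goes to the island with the base flask.
6. Smuggler goes back to the mainland alone.
7. Smuggler goes to the island with the ammonia bottle.
8. Smuggler goes back to the mainland alone.
9. Smuggler goes to the island with the chlorine cylinder.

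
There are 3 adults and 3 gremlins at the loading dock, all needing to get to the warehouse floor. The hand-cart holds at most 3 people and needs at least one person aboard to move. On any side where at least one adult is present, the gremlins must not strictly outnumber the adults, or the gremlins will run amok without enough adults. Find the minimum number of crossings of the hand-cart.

5

Counting alone: each trip to the warehouse floor takes at most 3 across and each return brings at least 1 back, so after t trips out (and t−1 returns) at most 3t − (t−1) of the 6 are across; that first reaches 6 at t = 3, so at least 5 crossings are needed.
The plan below uses exactly 5 crossings, so it is optimal:
1. 2 gremlins → the warehouse floor.  (the loading dock: 3A 1G; the warehouse floor: 0A 2G)
2. 1 gremlin ← the loading dock.  (the loading dock: 3A 2G; the warehouse floor: 0A 1G)
3. 3 adults → the warehouse floor.  (the loading dock: 0A 2G; the warehouse floor: 3A 1G)
4. 1 gremlin ← the loading dock.  (the loading dock: 0A 3G; the warehouse floor: 3A 0G)
5. 3 gremlins → the warehouse floor.  (the loading dock: 0A 0G; the warehouse floor: 3A 3G)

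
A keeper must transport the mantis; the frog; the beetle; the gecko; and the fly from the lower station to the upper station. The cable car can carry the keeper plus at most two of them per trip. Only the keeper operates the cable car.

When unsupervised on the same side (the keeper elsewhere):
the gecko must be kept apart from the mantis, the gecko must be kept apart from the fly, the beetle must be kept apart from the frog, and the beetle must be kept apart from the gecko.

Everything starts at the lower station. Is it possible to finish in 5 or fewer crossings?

Yes — this plan uses 5 crossings (≤ 5):
1. Keeper goes to the upper station with the frog and the gecko.  [the lower station: the beetle, the fly, the mantis | the upper station: the frog, the gecko]
2. Keeper goes back to the lower station alone.  [the lower station: the beetle, the fly, the mantis | the upper station: the frog, the gecko]
3. Keeper goes to the upper station with the fly and the mantis.  [the lower station: the beetle | the upper station: the fly, the frog, the gecko, the mantis]
4. Keeper goes back to the lower station with the gecko.  [the lower station: the beetle, the gecko | the upper station: the fly, the frog, the mantis]
5. Keeper goes to the upper station with the beetle and the gecko.  [the lower station: — | the upper station: the beetle, the fly, the frog, the gecko, the mantis]

Yes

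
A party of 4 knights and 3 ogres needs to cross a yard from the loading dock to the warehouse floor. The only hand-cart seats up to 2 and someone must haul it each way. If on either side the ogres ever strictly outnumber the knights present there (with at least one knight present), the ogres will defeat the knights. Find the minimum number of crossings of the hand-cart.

Counting alone: each trip to the warehouse floor takes at most 2 across and each return brings at least 1 back, so after t trips out (and t−1 returns) at most 2t − (t−1) of the 7 are across; that first reaches 7 at t = 6, so at least 11 crossings are needed.
The plan below uses exactly 11 crossings, so it is optimal:
1. 2 ogres → the warehouse floor.  (the loading dock: 4K 1O; the warehouse floor: 0K 2O)
2. 1 ogre ← the loading dock.  (the loading dock: 4K 2O; the warehouse floor: 0K 1O)
3. 2 ogres → the warehouse floor.  (the loading dock: 4K 0O; the warehouse floor: 0K 3O)
4. 1 ogre ← the loading dock.  (the loading dock: 4K 1O; the warehouse floor: 0K 2O)
5. 2 knights → the warehouse floor.  (the loading dock: 2K 1O; the warehouse floor: 2K 2O)
6. 1 ogre ← the loading dock.  (the loading dock: 2K 2O; the warehouse floor: 2K 1O)
7. 1 knight and 1 ogre → the warehouse floor.  (the loading dock: 1K 1O; the warehouse floor: 3K 2O)
8. 1 knight ← the loading dock.  (the loading dock: 2K 1O; the warehouse floor: 2K 2O)
9. 1 knight and 1 ogre → the warehouse floor.  (the loading dock: 1K 0O; the warehouse floor: 3K 3O)
10. 1 ogre ← the loading dock.  (the loading dock: 1K 1O; the warehouse floor: 3K 2O)
11. 1 knight and 1 ogre → the warehouse floor.  (the loading dock: 0K 0O; the warehouse floor: 4K 3O)

11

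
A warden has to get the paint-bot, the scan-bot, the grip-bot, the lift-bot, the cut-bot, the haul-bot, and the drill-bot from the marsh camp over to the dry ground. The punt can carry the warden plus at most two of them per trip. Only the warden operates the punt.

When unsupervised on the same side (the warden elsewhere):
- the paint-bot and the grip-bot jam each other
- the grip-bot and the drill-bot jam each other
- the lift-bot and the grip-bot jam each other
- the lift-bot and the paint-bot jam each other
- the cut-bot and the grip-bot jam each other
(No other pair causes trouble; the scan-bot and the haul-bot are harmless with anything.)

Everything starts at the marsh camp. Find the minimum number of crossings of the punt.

Counting alone: the warden can take at most 2 across per trip to the dry ground, so moving all 7 needs at least 4 loaded trips out, with a return between consecutive ones — at least 7 crossings.
The safety rule pushes this higher. Following every safe sequence of crossings, the most of the 7 that can be at the dry ground as the punt arrives there on crossings 7, 9 is 5, 6 respectively — never all 7.
So no plan with fewer than 11 crossings exists, and this one achieves 11:
1. Warden goes to the dry ground with the grip-bot and the paint-bot.
2. Warden goes back to the marsh camp with the paint-bot.
3. Warden goes to the dry ground with the paint-bot and the scan-bot.
4. Warden goes back to the marsh camp with the paint-bot.
5. Warden goes to the dry ground with the cut-bot and the paint-bot.
6. Warden goes back to the marsh camp with the grip-bot.
7. Warden goes to the dry ground with the grip-bot and the haul-bot.
8. Warden goes back to the marsh camp with the grip-bot.
9. Warden goes to the dry ground with the drill-bot and the grip-bot.
10. Warden goes back to the marsh camp with the grip-bot.
11. Warden goes to the dry ground with the grip-bot and the lift-bot.

11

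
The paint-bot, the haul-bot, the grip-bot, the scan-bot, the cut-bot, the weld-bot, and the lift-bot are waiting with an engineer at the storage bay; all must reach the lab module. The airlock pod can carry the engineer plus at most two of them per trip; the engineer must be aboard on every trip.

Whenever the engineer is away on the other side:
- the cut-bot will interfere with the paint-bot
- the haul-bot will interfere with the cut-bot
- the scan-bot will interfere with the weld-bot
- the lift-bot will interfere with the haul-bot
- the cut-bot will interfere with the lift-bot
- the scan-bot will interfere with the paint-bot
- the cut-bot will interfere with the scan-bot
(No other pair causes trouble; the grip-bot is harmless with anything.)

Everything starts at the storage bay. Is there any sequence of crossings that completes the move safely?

No

Whatever the first load, the items left behind include a forbidden pair without the engineer. No opening move is safe, so no plan exists.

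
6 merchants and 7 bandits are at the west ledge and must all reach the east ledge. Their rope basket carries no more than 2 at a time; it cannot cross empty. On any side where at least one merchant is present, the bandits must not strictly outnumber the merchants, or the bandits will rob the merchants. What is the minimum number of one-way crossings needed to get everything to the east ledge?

The bandits already outnumber the merchants at the west ledge before anyone moves, so the starting position itself is disallowed.

impossible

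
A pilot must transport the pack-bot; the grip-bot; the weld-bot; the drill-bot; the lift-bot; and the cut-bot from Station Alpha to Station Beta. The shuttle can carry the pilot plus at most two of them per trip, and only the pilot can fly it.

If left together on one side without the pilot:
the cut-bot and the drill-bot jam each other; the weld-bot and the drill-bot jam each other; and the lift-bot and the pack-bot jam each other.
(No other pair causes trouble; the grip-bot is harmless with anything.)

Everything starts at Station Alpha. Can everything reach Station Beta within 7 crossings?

Yes — this plan uses 7 crossings (≤ 7):
1. Pilot goes to Station Beta with the drill-bot and the pack-bot.  [Station Alpha: the cut-bot, the grip-bot, the lift-bot, the weld-bot | Station Beta: the drill-bot, the pack-bot]
2. Pilot goes back to Station Alpha alone.  [Station Alpha: the cut-bot, the grip-bot, the lift-bot, the weld-bot | Station Beta: the drill-bot, the pack-bot]
3. Pilot goes to Station Beta with the grip-bot.  [Station Alpha: the cut-bot, the lift-bot, the weld-bot | Station Beta: the drill-bot, the grip-bot, the pack-bot]
4. Pilot goes back to Station Alpha alone.  [Station Alpha: the cut-bot, the lift-bot, the weld-bot | Station Beta: the drill-bot, the grip-bot, the pack-bot]
5. Pilot goes to Station Beta with the cut-bot and the weld-bot.  [Station Alpha: the lift-bot | Station Beta: the cut-bot, the drill-bot, the grip-bot, the pack-bot, the weld-bot]
6. Pilot goes back to Station Alpha with the drill-bot.  [Station Alpha: the drill-bot, the lift-bot | Station Beta: the cut-bot, the grip-bot, the pack-bot, the weld-bot]
7. Pilot goes to Station Beta with the drill-bot and the lift-bot.  [Station Alpha: — | Station Beta: the cut-bot, the drill-bot, the grip-bot, the lift-bot, the pack-bot, the weld-bot]

Yes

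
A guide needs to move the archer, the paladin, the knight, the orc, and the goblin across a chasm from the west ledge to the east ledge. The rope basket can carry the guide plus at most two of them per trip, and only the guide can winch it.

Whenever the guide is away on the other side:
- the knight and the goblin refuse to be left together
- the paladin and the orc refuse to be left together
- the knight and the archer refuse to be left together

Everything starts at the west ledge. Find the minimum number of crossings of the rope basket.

Counting alone: the guide can take at most 2 across per trip to the east ledge, so moving all 5 needs at least 3 loaded trips out, with a return between consecutive ones — at least 5 crossings.
The plan below uses exactly 5 crossings, so it is optimal:
1. Guide goes to the east ledge with the knight and the paladin.  [the west ledge: the archer, the goblin, the orc | the east ledge: the knight, the paladin]
2. Guide goes back to the west ledge alone.  [the west ledge: the archer, the goblin, the orc | the east ledge: the knight, the paladin]
3. Guide goes to the east ledge with the archer and the goblin.  [the west ledge: the orc | the east ledge: the archer, the goblin, the knight, the paladin]
4. Guide goes back to the west ledge with the knight.  [the west ledge: the knight, the orc | the east ledge: the archer, the goblin, the paladin]
5. Guide goes to the east ledge with the knight and the orc.  [the west ledge: — | the east ledge: the archer, the goblin, the knight, the orc, the paladin]

5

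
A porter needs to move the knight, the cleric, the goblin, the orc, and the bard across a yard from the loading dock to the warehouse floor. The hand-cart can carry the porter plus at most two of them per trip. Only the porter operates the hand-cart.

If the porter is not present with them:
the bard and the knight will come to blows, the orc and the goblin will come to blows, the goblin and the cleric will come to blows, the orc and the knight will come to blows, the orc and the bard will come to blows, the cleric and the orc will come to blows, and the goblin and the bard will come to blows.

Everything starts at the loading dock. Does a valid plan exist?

Whatever the first load, the items left behind include a forbidden pair without the porter. No opening move is safe, so no plan exists.

No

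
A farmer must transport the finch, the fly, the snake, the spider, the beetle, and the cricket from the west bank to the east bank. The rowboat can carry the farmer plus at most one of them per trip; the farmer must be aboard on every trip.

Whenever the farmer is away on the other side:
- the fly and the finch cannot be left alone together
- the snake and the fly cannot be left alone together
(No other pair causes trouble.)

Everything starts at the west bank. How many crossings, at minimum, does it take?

Counting alone: the farmer can take at most 1 across per trip to the east bank, so moving all 6 needs at least 6 loaded trips out, with a return between consecutive ones — at least 11 crossings.
The safety rule pushes this higher. Following every safe sequence of crossings, the most of the 6 that can be at the east bank as the rowboat arrives there on crossing 11 is 5 — never all 6.
So no plan with fewer than 13 crossings exists, and this one achieves 13:
1. Farmer goes to the east bank with the fly.
2. Farmer goes back to the west bank alone.
3. Farmer goes to the east bank with the finch.
4. Farmer goes back to the west bank with the fly.
5. Farmer goes to the east bank with the snake.
6. Farmer goes back to the west bank alone.
7. Farmer goes to the east bank with the spider.
8. Farmer goes back to the west bank alone.
9. Farmer goes to the east bank with the beetle.
10. Farmer goes back to the west bank alone.
11. Farmer goes to the east bank with the cricket.
12. Farmer goes back to the west bank alone.
13. Farmer goes to the east bank with the fly.

13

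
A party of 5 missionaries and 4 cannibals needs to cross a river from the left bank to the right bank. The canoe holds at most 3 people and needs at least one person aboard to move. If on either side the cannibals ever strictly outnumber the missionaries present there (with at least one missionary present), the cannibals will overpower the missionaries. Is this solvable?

1. 3 cannibals → the right bank.  (the left bank: 5M 1C; the right bank: 0M 3C)
2. 1 cannibal ← the left bank.  (the left bank: 5M 2C; the right bank: 0M 2C)
3. 3 missionaries → the right bank.  (the left bank: 2M 2C; the right bank: 3M 2C)
4. 1 missionary ← the left bank.  (the left bank: 3M 2C; the right bank: 2M 2C)
5. 2 missionaries and 1 cannibal → the right bank.  (the left bank: 1M 1C; the right bank: 4M 3C)
6. 1 missionary ← the left bank.  (the left bank: 2M 1C; the right bank: 3M 3C)
7. 2 missionaries and 1 cannibal → the right bank.  (the left bank: 0M 0C; the right bank: 5M 4C)

Yes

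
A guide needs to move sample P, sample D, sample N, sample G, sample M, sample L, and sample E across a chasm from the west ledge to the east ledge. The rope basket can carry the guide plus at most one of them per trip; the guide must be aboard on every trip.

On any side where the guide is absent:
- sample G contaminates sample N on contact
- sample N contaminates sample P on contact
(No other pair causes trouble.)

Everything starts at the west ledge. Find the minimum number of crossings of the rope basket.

15

Counting alone: the guide can take at most 1 across per trip to the east ledge, so moving all 7 needs at least 7 loaded trips out, with a return between consecutive ones — at least 13 crossings.
The safety rule pushes this higher. Following every safe sequence of crossings, the most of the 7 that can be at the east ledge as the rope basket arrives there on crossing 13 is 6 — never all 7.
So no plan with fewer than 15 crossings exists, and this one achieves 15:
1. Guide goes to the east ledge with sample N.
2. Guide goes back to the west ledge alone.
3. Guide goes to the east ledge with sample P.
4. Guide goes back to the west ledge with sample N.
5. Guide goes to the east ledge with sample G.
6. Guide goes back to the west ledge alone.
7. Guide goes to the east ledge with sample D.
8. Guide goes back to the west ledge alone.
9. Guide goes to the east ledge with sample M.
10. Guide goes back to the west ledge alone.
11. Guide goes to the east ledge with sample L.
12. Guide goes back to the west ledge alone.
13. Guide goes to the east ledge with sample E.
14. Guide goes back to the west ledge alone.
15. Guide goes to the east ledge with sample N.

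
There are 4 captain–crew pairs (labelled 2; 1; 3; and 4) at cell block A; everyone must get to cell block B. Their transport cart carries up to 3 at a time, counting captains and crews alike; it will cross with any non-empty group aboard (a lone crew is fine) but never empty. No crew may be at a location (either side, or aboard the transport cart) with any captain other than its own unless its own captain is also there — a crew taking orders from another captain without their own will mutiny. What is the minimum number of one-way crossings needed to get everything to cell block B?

9

Counting alone: each trip to cell block B takes at most 3 across and each return brings at least 1 back, so after t trips out (and t−1 returns) at most 3t − (t−1) of the 8 are across; that first reaches 8 at t = 4, so at least 7 crossings are needed.
The safety rule pushes this higher. Following every safe sequence of crossings, the most of the 8 that can be at cell block B as the transport cart arrives there on crossing 7 is 7 — never all 8.
So no plan with fewer than 9 crossings exists, and this one achieves 9:
1. captain 2 and crew 2 cross → cell block B.
2. captain 2 crosses ← cell block A.
3. captain 1, captain 2, and crew 1 cross → cell block B.
4. captain 2 and crew 2 cross ← cell block A.
5. captain 2, captain 3, and captain 4 cross → cell block B.
6. crew 1 crosses ← cell block A.
7. crew 1 and crew 2 cross → cell block B.
8. crew 2 crosses ← cell block A.
9. crew 2, crew 3, and crew 4 cross → cell block B.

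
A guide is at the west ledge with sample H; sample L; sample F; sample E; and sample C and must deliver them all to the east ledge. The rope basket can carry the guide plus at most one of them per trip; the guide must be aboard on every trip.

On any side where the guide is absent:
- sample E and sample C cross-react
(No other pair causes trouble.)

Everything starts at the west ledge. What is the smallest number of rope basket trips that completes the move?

9

Counting alone: the guide can take at most 1 across per trip to the east ledge, so moving all 5 needs at least 5 loaded trips out, with a return between consecutive ones — at least 9 crossings.
The plan below uses exactly 9 crossings, so it is optimal:
1. Guide goes to the east ledge with sample E.
2. Guide goes back to the west ledge alone.
3. Guide goes to the east ledge with sample H.
4. Guide goes back to the west ledge alone.
5. Guide goes to the east ledge with sample L.
6. Guide goes back to the west ledge alone.
7. Guide goes to the east ledge with sample F.
8. Guide goes back to the west ledge alone.
9. Guide goes to the east ledge with sample C.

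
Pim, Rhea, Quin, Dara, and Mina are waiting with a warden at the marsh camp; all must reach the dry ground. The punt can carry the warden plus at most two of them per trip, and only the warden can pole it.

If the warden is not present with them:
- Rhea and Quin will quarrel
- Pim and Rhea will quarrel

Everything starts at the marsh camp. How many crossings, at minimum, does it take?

5

Counting alone: the warden can take at most 2 across per trip to the dry ground, so moving all 5 needs at least 3 loaded trips out, with a return between consecutive ones — at least 5 crossings.
The plan below uses exactly 5 crossings, so it is optimal:
1. Warden goes to the dry ground with Rhea.  [the marsh camp: Dara, Mina, Pim, Quin | the dry ground: Rhea]
2. Warden goes back to the marsh camp alone.  [the marsh camp: Dara, Mina, Pim, Quin | the dry ground: Rhea]
3. Warden goes to the dry ground with Dara and Mina.  [the marsh camp: Pim, Quin | the dry ground: Dara, Mina, Rhea]
4. Warden goes back to the marsh camp alone.  [the marsh camp: Pim, Quin | the dry ground: Dara, Mina, Rhea]
5. Warden goes to the dry ground with Pim and Quin.  [the marsh camp: — | the dry ground: Dara, Mina, Pim, Quin, Rhea]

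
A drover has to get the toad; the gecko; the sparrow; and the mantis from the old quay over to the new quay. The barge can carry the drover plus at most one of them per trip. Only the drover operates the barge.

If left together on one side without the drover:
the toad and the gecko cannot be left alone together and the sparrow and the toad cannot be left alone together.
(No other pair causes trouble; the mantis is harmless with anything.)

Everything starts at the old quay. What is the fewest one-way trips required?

9

Counting alone: the drover can take at most 1 across per trip to the new quay, so moving all 4 needs at least 4 loaded trips out, with a return between consecutive ones — at least 7 crossings.
The safety rule pushes this higher. Following every safe sequence of crossings, the most of the 4 that can be at the new quay as the barge arrives there on crossing 7 is 3 — never all 4.
So no plan with fewer than 9 crossings exists, and this one achieves 9:
1. Drover goes to the new quay with the toad.
2. Drover goes back to the old quay alone.
3. Drover goes to the new quay with the gecko.
4. Drover goes back to the old quay with the toad.
5. Drover goes to the new quay with the sparrow.
6. Drover goes back to the old quay alone.
7. Drover goes to the new quay with the mantis.
8. Drover goes back to the old quay alone.
9. Drover goes to the new quay with the toad.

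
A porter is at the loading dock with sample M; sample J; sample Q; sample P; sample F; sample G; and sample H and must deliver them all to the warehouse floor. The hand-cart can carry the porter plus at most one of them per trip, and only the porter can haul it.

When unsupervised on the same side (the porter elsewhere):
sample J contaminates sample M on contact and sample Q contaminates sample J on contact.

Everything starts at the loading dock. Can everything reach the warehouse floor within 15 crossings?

Yes

Yes — this plan uses 15 crossings (≤ 15):
1. Porter goes to the warehouse floor with sample J.  [the loading dock: sample F, sample G, sample H, sample M, sample P, sample Q | the warehouse floor: sample J]
2. Porter goes back to the loading dock alone.  [the loading dock: sample F, sample G, sample H, sample M, sample P, sample Q | the warehouse floor: sample J]
3. Porter goes to the warehouse floor with sample M.  [the loading dock: sample F, sample G, sample H, sample P, sample Q | the warehouse floor: sample J, sample M]
4. Porter goes back to the loading dock with sample J.  [the loading dock: sample F, sample G, sample H, sample J, sample P, sample Q | the warehouse floor: sample M]
5. Porter goes to the warehouse floor with sample Q.  [the loading dock: sample F, sample G, sample H, sample J, sample P | the warehouse floor: sample M, sample Q]
6. Porter goes back to the loading dock alone.  [the loading dock: sample F, sample G, sample H, sample J, sample P | the warehouse floor: sample M, sample Q]
7. Porter goes to the warehouse floor with sample P.  [the loading dock: sample F, sample G, sample H, sample J | the warehouse floor: sample M, sample P, sample Q]
8. Porter goes back to the loading dock alone.  [the loading dock: sample F, sample G, sample H, sample J | the warehouse floor: sample M, sample P, sample Q]
9. Porter goes to the warehouse floor with sample F.  [the loading dock: sample G, sample H, sample J | the warehouse floor: sample F, sample M, sample P, sample Q]
10. Porter goes back to the loading dock alone.  [the loading dock: sample G, sample H, sample J | the warehouse floor: sample F, sample M, sample P, sample Q]
11. Porter goes to the warehouse floor with sample G.  [the loading dock: sample H, sample J | the warehouse floor: sample F, sample G, sample M, sample P, sample Q]
12. Porter goes back to the loading dock alone.  [the loading dock: sample H, sample J | the warehouse floor: sample F, sample G, sample M, sample P, sample Q]
13. Porter goes to the warehouse floor with sample H.  [the loading dock: sample J | the warehouse floor: sample F, sample G, sample H, sample M, sample P, sample Q]
14. Porter goes back to the loading dock alone.  [the loading dock: sample J | the warehouse floor: sample F, sample G, sample H, sample M, sample P, sample Q]
15. Porter goes to the warehouse floor with sample J.  [the loading dock: — | the warehouse floor: sample F, sample G, sample H, sample J, sample M, sample P, sample Q]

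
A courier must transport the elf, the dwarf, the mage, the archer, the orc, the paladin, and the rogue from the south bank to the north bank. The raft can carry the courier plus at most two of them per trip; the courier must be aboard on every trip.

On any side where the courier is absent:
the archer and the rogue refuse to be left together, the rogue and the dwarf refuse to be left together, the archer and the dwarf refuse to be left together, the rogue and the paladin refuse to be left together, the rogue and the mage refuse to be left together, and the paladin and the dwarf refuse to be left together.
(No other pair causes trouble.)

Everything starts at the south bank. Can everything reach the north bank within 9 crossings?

No

Counting alone: the courier can take at most 2 across per trip to the north bank, so moving all 7 needs at least 4 loaded trips out, with a return between consecutive ones — at least 7 crossings.
The safety rule pushes this higher. Following every safe sequence of crossings, the most of the 7 that can be at the north bank as the raft arrives there on crossings 7, 9 is 5, 6 respectively — never all 7.
So the move cannot be finished within 9 crossings. (The shortest complete plan takes 11:)
1. Courier goes to the north bank with the dwarf and the rogue.
2. Courier goes back to the south bank with the dwarf.
3. Courier goes to the north bank with the dwarf and the elf.
4. Courier goes back to the south bank with the dwarf.
5. Courier goes to the north bank with the dwarf and the mage.
6. Courier goes back to the south bank with the rogue.
7. Courier goes to the north bank with the archer and the paladin.
8. Courier goes back to the south bank with the dwarf.
9. Courier goes to the north bank with the dwarf and the orc.
10. Courier goes back to the south bank with the dwarf.
11. Courier goes to the north bank with the dwarf and the rogue.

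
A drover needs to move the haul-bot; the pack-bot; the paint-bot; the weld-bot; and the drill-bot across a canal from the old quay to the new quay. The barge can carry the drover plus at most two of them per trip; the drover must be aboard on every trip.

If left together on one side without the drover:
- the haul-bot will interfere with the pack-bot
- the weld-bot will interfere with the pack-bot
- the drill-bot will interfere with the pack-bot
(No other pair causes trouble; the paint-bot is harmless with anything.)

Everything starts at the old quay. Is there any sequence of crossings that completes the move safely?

1. Drover goes to the new quay with the haul-bot and the pack-bot.
2. Drover goes back to the old quay with the pack-bot.
3. Drover goes to the new quay with the drill-bot and the weld-bot.
4. Drover goes back to the old quay alone.
5. Drover goes to the new quay with the pack-bot and the paint-bot.

Yes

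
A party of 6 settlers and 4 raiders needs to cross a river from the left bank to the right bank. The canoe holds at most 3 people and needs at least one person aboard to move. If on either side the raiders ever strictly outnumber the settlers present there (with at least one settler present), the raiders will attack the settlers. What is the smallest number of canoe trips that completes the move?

Counting alone: each trip to the right bank takes at most 3 across and each return brings at least 1 back, so after t trips out (and t−1 returns) at most 3t − (t−1) of the 10 are across; that first reaches 10 at t = 5, so at least 9 crossings are needed.
The plan below uses exactly 9 crossings, so it is optimal:
1. 2 raiders → the right bank.  (the left bank: 6S 2R; the right bank: 0S 2R)
2. 1 raider ← the left bank.  (the left bank: 6S 3R; the right bank: 0S 1R)
3. 3 raiders → the right bank.  (the left bank: 6S 0R; the right bank: 0S 4R)
4. 1 raider ← the left bank.  (the left bank: 6S 1R; the right bank: 0S 3R)
5. 3 settlers → the right bank.  (the left bank: 3S 1R; the right bank: 3S 3R)
6. 1 raider ← the left bank.  (the left bank: 3S 2R; the right bank: 3S 2R)
7. 1 settler and 2 raiders → the right bank.  (the left bank: 2S 0R; the right bank: 4S 4R)
8. 1 raider ← the left bank.  (the left bank: 2S 1R; the right bank: 4S 3R)
9. 2 settlers and 1 raider → the right bank.  (the left bank: 0S 0R; the right bank: 6S 4R)

9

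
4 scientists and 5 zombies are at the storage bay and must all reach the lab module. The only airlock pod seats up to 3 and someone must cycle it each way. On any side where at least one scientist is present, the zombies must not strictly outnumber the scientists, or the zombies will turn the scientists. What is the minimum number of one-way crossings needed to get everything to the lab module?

The zombies already outnumber the scientists at the storage bay before anyone moves, so the starting position itself is disallowed.

impossible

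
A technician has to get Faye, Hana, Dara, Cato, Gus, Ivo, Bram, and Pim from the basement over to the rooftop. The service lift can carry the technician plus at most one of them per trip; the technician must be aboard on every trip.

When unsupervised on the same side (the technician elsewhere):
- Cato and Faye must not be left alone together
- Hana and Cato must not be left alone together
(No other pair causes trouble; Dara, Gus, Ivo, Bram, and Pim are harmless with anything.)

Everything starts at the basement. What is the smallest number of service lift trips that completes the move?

Counting alone: the technician can take at most 1 across per trip to the rooftop, so moving all 8 needs at least 8 loaded trips out, with a return between consecutive ones — at least 15 crossings.
The safety rule pushes this higher. Following every safe sequence of crossings, the most of the 8 that can be at the rooftop as the service lift arrives there on crossing 15 is 7 — never all 8.
So no plan with fewer than 17 crossings exists, and this one achieves 17:
1. Technician goes to the rooftop with Cato.
2. Technician goes back to the basement alone.
3. Technician goes to the rooftop with Faye.
4. Technician goes back to the basement with Cato.
5. Technician goes to the rooftop with Hana.
6. Technician goes back to the basement alone.
7. Technician goes to the rooftop with Dara.
8. Technician goes back to the basement alone.
9. Technician goes to the rooftop with Gus.
10. Technician goes back to the basement alone.
11. Technician goes to the rooftop with Ivo.
12. Technician goes back to the basement alone.
13. Technician goes to the rooftop with Bram.
14. Technician goes back to the basement alone.
15. Technician goes to the rooftop with Pim.
16. Technician goes back to the basement alone.
17. Technician goes to the rooftop with Cato.

17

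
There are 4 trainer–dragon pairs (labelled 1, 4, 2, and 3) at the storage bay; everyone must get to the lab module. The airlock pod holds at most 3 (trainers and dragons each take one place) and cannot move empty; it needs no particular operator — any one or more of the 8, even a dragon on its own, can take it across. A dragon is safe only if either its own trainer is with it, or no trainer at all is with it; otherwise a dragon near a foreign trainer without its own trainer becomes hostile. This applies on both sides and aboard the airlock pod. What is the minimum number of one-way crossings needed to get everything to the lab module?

9

Counting alone: each trip to the lab module takes at most 3 across and each return brings at least 1 back, so after t trips out (and t−1 returns) at most 3t − (t−1) of the 8 are across; that first reaches 8 at t = 4, so at least 7 crossings are needed.
The safety rule pushes this higher. Following every safe sequence of crossings, the most of the 8 that can be at the lab module as the airlock pod arrives there on crossing 7 is 7 — never all 8.
So no plan with fewer than 9 crossings exists, and this one achieves 9:
1. dragon 1 and trainer 1 cross → the lab module.
2. trainer 1 crosses ← the storage bay.
3. dragon 4, trainer 1, and trainer 4 cross → the lab module.
4. dragon 1 and trainer 1 cross ← the storage bay.
5. trainer 1, trainer 2, and trainer 3 cross → the lab module.
6. dragon 4 crosses ← the storage bay.
7. dragon 1 and dragon 4 cross → the lab module.
8. dragon 1 crosses ← the storage bay.
9. dragon 1, dragon 2, and dragon 3 cross → the lab module.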